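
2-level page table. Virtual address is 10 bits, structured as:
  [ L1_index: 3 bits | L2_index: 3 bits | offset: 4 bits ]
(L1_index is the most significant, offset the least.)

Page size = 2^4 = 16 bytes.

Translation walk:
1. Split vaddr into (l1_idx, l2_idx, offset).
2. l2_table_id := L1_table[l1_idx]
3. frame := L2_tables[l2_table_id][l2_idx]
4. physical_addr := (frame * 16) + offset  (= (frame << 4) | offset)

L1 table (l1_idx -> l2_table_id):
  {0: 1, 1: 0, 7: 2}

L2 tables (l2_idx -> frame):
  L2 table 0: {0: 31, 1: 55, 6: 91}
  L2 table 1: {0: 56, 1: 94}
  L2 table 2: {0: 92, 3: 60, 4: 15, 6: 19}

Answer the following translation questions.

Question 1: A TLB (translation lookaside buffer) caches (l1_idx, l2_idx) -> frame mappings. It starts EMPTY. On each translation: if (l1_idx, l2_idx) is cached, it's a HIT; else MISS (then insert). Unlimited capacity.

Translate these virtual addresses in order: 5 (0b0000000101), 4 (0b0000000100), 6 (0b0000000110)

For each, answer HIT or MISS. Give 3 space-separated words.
vaddr=5: (0,0) not in TLB -> MISS, insert
vaddr=4: (0,0) in TLB -> HIT
vaddr=6: (0,0) in TLB -> HIT

Answer: MISS HIT HIT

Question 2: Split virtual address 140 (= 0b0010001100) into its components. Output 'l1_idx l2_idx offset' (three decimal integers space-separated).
Answer: 1 0 12

Derivation:
vaddr = 140 = 0b0010001100
  top 3 bits -> l1_idx = 1
  next 3 bits -> l2_idx = 0
  bottom 4 bits -> offset = 12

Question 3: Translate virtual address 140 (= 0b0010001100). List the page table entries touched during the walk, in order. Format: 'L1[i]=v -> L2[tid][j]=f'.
vaddr = 140 = 0b0010001100
Split: l1_idx=1, l2_idx=0, offset=12

Answer: L1[1]=0 -> L2[0][0]=31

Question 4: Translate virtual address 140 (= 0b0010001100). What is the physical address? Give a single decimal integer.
vaddr = 140 = 0b0010001100
Split: l1_idx=1, l2_idx=0, offset=12
L1[1] = 0
L2[0][0] = 31
paddr = 31 * 16 + 12 = 508

Answer: 508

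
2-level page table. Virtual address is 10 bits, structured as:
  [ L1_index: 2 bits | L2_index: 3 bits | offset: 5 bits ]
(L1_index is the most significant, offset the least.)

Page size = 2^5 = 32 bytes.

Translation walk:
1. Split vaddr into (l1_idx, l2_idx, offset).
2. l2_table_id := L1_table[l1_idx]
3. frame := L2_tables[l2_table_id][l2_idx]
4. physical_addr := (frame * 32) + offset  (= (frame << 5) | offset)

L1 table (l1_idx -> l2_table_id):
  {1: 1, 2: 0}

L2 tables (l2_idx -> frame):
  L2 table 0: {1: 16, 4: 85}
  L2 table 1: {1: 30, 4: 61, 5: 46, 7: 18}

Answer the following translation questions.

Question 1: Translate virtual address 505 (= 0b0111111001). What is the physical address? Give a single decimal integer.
Answer: 601

Derivation:
vaddr = 505 = 0b0111111001
Split: l1_idx=1, l2_idx=7, offset=25
L1[1] = 1
L2[1][7] = 18
paddr = 18 * 32 + 25 = 601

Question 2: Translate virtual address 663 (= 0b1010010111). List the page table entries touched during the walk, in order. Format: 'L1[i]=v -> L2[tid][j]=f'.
Answer: L1[2]=0 -> L2[0][4]=85

Derivation:
vaddr = 663 = 0b1010010111
Split: l1_idx=2, l2_idx=4, offset=23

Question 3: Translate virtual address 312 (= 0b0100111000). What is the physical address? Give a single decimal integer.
vaddr = 312 = 0b0100111000
Split: l1_idx=1, l2_idx=1, offset=24
L1[1] = 1
L2[1][1] = 30
paddr = 30 * 32 + 24 = 984

Answer: 984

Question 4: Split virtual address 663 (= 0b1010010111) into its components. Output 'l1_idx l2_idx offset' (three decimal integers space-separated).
Answer: 2 4 23

Derivation:
vaddr = 663 = 0b1010010111
  top 2 bits -> l1_idx = 2
  next 3 bits -> l2_idx = 4
  bottom 5 bits -> offset = 23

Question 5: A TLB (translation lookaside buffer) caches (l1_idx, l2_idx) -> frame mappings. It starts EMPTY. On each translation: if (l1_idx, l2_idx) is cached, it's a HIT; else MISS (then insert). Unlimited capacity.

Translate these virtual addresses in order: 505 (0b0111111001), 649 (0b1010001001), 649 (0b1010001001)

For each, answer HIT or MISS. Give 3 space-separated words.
vaddr=505: (1,7) not in TLB -> MISS, insert
vaddr=649: (2,4) not in TLB -> MISS, insert
vaddr=649: (2,4) in TLB -> HIT

Answer: MISS MISS HIT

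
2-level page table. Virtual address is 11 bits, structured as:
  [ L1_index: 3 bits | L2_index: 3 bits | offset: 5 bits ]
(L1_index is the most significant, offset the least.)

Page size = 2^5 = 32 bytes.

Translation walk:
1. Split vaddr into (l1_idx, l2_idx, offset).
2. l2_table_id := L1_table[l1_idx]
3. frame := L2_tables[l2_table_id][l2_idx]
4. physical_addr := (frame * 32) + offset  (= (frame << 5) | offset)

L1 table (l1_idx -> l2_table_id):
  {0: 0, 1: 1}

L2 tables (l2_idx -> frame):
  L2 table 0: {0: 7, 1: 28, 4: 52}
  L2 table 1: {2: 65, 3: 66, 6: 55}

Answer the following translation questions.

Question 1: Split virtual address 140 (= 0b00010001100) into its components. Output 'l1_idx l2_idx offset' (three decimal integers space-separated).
vaddr = 140 = 0b00010001100
  top 3 bits -> l1_idx = 0
  next 3 bits -> l2_idx = 4
  bottom 5 bits -> offset = 12

Answer: 0 4 12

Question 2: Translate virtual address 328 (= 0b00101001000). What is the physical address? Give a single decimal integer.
Answer: 2088

Derivation:
vaddr = 328 = 0b00101001000
Split: l1_idx=1, l2_idx=2, offset=8
L1[1] = 1
L2[1][2] = 65
paddr = 65 * 32 + 8 = 2088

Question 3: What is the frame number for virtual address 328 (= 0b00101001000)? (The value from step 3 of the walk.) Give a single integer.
vaddr = 328: l1_idx=1, l2_idx=2
L1[1] = 1; L2[1][2] = 65

Answer: 65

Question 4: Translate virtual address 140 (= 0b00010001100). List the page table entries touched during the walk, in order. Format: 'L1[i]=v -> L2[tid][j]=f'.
Answer: L1[0]=0 -> L2[0][4]=52

Derivation:
vaddr = 140 = 0b00010001100
Split: l1_idx=0, l2_idx=4, offset=12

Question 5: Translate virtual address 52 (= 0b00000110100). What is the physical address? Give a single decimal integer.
vaddr = 52 = 0b00000110100
Split: l1_idx=0, l2_idx=1, offset=20
L1[0] = 0
L2[0][1] = 28
paddr = 28 * 32 + 20 = 916

Answer: 916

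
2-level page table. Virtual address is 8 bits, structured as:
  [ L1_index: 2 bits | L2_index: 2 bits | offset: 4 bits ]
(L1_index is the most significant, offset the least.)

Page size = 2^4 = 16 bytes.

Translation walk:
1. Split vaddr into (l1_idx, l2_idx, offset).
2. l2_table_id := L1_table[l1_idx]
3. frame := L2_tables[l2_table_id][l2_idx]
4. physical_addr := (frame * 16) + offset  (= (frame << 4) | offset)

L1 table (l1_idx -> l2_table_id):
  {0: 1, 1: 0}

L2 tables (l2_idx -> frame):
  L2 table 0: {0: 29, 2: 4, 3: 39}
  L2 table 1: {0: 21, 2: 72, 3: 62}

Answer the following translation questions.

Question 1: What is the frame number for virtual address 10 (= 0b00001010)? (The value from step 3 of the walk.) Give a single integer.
vaddr = 10: l1_idx=0, l2_idx=0
L1[0] = 1; L2[1][0] = 21

Answer: 21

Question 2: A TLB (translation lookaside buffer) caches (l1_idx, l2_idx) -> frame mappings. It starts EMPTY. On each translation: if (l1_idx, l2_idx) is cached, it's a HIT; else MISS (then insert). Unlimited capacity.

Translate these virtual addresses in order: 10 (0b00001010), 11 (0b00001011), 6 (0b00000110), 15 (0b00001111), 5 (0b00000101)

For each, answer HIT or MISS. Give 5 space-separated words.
vaddr=10: (0,0) not in TLB -> MISS, insert
vaddr=11: (0,0) in TLB -> HIT
vaddr=6: (0,0) in TLB -> HIT
vaddr=15: (0,0) in TLB -> HIT
vaddr=5: (0,0) in TLB -> HIT

Answer: MISS HIT HIT HIT HIT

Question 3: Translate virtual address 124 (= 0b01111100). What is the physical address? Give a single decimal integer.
vaddr = 124 = 0b01111100
Split: l1_idx=1, l2_idx=3, offset=12
L1[1] = 0
L2[0][3] = 39
paddr = 39 * 16 + 12 = 636

Answer: 636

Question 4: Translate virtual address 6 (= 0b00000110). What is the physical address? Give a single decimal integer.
Answer: 342

Derivation:
vaddr = 6 = 0b00000110
Split: l1_idx=0, l2_idx=0, offset=6
L1[0] = 1
L2[1][0] = 21
paddr = 21 * 16 + 6 = 342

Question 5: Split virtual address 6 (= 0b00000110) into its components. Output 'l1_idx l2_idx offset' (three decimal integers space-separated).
Answer: 0 0 6

Derivation:
vaddr = 6 = 0b00000110
  top 2 bits -> l1_idx = 0
  next 2 bits -> l2_idx = 0
  bottom 4 bits -> offset = 6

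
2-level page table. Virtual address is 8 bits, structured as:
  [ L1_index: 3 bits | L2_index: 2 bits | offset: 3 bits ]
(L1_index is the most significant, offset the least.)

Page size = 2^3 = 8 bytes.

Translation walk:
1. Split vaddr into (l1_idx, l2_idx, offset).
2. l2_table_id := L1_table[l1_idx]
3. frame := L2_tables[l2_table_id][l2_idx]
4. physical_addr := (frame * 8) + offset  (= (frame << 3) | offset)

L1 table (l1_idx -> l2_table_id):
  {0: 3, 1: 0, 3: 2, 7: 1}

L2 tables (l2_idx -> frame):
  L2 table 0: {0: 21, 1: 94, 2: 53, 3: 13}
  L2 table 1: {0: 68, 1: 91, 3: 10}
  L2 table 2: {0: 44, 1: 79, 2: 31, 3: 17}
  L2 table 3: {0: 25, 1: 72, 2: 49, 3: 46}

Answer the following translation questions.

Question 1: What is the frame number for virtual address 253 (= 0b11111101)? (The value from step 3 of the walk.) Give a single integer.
Answer: 10

Derivation:
vaddr = 253: l1_idx=7, l2_idx=3
L1[7] = 1; L2[1][3] = 10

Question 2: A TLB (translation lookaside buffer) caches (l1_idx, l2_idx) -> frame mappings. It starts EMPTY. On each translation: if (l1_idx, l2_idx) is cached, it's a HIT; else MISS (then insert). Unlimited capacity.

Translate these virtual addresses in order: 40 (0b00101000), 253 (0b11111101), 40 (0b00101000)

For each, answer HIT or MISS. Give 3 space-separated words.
Answer: MISS MISS HIT

Derivation:
vaddr=40: (1,1) not in TLB -> MISS, insert
vaddr=253: (7,3) not in TLB -> MISS, insert
vaddr=40: (1,1) in TLB -> HIT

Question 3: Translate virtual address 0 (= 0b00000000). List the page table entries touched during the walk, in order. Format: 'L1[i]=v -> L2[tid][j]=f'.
vaddr = 0 = 0b00000000
Split: l1_idx=0, l2_idx=0, offset=0

Answer: L1[0]=3 -> L2[3][0]=25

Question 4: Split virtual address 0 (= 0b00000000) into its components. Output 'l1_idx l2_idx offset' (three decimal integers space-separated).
Answer: 0 0 0

Derivation:
vaddr = 0 = 0b00000000
  top 3 bits -> l1_idx = 0
  next 2 bits -> l2_idx = 0
  bottom 3 bits -> offset = 0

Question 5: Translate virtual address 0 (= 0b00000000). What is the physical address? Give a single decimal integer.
vaddr = 0 = 0b00000000
Split: l1_idx=0, l2_idx=0, offset=0
L1[0] = 3
L2[3][0] = 25
paddr = 25 * 8 + 0 = 200

Answer: 200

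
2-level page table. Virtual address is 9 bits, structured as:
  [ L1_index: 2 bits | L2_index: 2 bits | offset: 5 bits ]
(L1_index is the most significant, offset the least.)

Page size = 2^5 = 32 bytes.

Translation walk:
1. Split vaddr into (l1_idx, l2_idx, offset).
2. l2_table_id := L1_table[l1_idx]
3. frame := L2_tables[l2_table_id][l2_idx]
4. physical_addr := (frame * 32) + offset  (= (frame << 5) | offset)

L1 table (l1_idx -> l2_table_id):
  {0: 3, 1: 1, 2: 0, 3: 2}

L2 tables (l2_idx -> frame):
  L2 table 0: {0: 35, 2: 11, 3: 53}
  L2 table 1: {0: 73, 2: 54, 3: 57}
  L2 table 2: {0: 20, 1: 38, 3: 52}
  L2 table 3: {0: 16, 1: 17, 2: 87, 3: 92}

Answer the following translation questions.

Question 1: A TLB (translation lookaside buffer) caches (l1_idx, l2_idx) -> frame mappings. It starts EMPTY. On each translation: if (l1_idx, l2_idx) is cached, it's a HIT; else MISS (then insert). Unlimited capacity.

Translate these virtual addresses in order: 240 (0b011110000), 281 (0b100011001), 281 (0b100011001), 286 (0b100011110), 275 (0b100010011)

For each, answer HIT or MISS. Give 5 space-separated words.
Answer: MISS MISS HIT HIT HIT

Derivation:
vaddr=240: (1,3) not in TLB -> MISS, insert
vaddr=281: (2,0) not in TLB -> MISS, insert
vaddr=281: (2,0) in TLB -> HIT
vaddr=286: (2,0) in TLB -> HIT
vaddr=275: (2,0) in TLB -> HIT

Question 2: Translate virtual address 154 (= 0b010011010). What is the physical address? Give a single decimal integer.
vaddr = 154 = 0b010011010
Split: l1_idx=1, l2_idx=0, offset=26
L1[1] = 1
L2[1][0] = 73
paddr = 73 * 32 + 26 = 2362

Answer: 2362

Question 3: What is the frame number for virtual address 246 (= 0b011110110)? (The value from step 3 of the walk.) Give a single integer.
vaddr = 246: l1_idx=1, l2_idx=3
L1[1] = 1; L2[1][3] = 57

Answer: 57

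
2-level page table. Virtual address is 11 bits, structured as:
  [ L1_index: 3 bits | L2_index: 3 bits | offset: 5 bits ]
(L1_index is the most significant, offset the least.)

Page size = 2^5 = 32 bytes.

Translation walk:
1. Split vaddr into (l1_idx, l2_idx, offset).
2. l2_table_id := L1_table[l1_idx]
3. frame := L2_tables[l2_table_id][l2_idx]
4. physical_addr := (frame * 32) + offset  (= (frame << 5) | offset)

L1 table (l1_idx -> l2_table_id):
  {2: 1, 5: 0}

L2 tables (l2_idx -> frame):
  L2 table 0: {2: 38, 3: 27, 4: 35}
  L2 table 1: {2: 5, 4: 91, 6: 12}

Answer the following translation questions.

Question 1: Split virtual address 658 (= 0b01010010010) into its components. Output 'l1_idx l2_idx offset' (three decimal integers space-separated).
Answer: 2 4 18

Derivation:
vaddr = 658 = 0b01010010010
  top 3 bits -> l1_idx = 2
  next 3 bits -> l2_idx = 4
  bottom 5 bits -> offset = 18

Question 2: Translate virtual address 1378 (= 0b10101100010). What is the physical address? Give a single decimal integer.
vaddr = 1378 = 0b10101100010
Split: l1_idx=5, l2_idx=3, offset=2
L1[5] = 0
L2[0][3] = 27
paddr = 27 * 32 + 2 = 866

Answer: 866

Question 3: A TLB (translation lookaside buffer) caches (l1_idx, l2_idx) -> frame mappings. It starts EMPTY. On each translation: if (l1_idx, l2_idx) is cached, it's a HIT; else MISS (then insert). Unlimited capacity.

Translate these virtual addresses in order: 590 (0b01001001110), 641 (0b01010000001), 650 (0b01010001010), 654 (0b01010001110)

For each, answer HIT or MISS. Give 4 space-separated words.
Answer: MISS MISS HIT HIT

Derivation:
vaddr=590: (2,2) not in TLB -> MISS, insert
vaddr=641: (2,4) not in TLB -> MISS, insert
vaddr=650: (2,4) in TLB -> HIT
vaddr=654: (2,4) in TLB -> HIT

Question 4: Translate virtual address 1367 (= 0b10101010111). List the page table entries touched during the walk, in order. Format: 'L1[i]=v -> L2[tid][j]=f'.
Answer: L1[5]=0 -> L2[0][2]=38

Derivation:
vaddr = 1367 = 0b10101010111
Split: l1_idx=5, l2_idx=2, offset=23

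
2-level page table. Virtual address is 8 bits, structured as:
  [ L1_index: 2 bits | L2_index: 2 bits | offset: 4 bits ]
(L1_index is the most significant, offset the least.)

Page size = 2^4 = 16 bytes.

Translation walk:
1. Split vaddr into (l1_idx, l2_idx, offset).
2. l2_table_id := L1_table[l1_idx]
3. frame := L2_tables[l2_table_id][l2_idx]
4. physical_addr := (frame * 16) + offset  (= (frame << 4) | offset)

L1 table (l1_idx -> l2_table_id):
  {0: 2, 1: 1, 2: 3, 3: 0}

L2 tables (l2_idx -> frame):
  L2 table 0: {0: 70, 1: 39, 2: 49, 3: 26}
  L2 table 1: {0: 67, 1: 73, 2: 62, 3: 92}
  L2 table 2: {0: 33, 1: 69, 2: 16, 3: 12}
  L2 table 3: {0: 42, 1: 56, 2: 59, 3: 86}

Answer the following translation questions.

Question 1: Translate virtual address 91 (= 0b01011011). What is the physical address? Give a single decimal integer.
Answer: 1179

Derivation:
vaddr = 91 = 0b01011011
Split: l1_idx=1, l2_idx=1, offset=11
L1[1] = 1
L2[1][1] = 73
paddr = 73 * 16 + 11 = 1179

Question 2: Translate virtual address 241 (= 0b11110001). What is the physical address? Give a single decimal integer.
Answer: 417

Derivation:
vaddr = 241 = 0b11110001
Split: l1_idx=3, l2_idx=3, offset=1
L1[3] = 0
L2[0][3] = 26
paddr = 26 * 16 + 1 = 417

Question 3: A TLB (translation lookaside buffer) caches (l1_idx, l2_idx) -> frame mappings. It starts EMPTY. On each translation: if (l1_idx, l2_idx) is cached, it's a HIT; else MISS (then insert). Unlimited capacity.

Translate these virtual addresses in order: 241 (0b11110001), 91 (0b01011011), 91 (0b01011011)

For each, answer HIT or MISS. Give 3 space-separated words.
vaddr=241: (3,3) not in TLB -> MISS, insert
vaddr=91: (1,1) not in TLB -> MISS, insert
vaddr=91: (1,1) in TLB -> HIT

Answer: MISS MISS HIT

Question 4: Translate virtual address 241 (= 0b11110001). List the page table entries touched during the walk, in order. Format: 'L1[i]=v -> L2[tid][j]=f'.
vaddr = 241 = 0b11110001
Split: l1_idx=3, l2_idx=3, offset=1

Answer: L1[3]=0 -> L2[0][3]=26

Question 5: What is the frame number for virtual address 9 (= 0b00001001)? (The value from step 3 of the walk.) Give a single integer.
vaddr = 9: l1_idx=0, l2_idx=0
L1[0] = 2; L2[2][0] = 33

Answer: 33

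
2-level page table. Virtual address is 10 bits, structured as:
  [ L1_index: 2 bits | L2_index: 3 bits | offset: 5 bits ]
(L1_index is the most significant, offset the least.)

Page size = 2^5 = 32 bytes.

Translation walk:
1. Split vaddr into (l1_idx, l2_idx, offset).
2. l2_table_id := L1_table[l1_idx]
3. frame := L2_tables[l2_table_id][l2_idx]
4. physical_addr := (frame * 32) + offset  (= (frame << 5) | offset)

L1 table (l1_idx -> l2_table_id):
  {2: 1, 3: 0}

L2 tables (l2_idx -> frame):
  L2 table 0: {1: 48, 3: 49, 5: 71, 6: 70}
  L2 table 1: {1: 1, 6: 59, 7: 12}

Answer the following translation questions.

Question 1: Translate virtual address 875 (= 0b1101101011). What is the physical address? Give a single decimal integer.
vaddr = 875 = 0b1101101011
Split: l1_idx=3, l2_idx=3, offset=11
L1[3] = 0
L2[0][3] = 49
paddr = 49 * 32 + 11 = 1579

Answer: 1579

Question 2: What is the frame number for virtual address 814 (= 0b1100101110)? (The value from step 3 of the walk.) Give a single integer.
Answer: 48

Derivation:
vaddr = 814: l1_idx=3, l2_idx=1
L1[3] = 0; L2[0][1] = 48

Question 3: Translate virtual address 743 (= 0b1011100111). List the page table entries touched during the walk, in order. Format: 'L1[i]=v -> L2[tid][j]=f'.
vaddr = 743 = 0b1011100111
Split: l1_idx=2, l2_idx=7, offset=7

Answer: L1[2]=1 -> L2[1][7]=12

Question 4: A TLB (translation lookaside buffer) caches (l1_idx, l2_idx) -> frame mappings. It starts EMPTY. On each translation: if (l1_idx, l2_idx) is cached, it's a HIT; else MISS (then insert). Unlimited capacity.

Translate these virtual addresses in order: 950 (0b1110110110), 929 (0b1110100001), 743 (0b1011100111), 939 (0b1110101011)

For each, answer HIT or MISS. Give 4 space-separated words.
Answer: MISS HIT MISS HIT

Derivation:
vaddr=950: (3,5) not in TLB -> MISS, insert
vaddr=929: (3,5) in TLB -> HIT
vaddr=743: (2,7) not in TLB -> MISS, insert
vaddr=939: (3,5) in TLB -> HIT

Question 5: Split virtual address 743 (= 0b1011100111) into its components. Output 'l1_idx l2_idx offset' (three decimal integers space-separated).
vaddr = 743 = 0b1011100111
  top 2 bits -> l1_idx = 2
  next 3 bits -> l2_idx = 7
  bottom 5 bits -> offset = 7

Answer: 2 7 7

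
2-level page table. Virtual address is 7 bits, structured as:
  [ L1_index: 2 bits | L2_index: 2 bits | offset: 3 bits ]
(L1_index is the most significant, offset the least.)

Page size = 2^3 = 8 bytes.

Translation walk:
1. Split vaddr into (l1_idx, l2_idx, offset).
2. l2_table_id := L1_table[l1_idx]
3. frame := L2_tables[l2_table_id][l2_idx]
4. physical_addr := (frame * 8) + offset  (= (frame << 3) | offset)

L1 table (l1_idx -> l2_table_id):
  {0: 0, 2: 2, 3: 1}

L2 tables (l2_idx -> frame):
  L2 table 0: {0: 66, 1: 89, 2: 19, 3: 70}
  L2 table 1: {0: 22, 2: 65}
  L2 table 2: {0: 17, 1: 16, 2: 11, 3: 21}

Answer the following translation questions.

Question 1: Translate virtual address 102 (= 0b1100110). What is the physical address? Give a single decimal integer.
Answer: 182

Derivation:
vaddr = 102 = 0b1100110
Split: l1_idx=3, l2_idx=0, offset=6
L1[3] = 1
L2[1][0] = 22
paddr = 22 * 8 + 6 = 182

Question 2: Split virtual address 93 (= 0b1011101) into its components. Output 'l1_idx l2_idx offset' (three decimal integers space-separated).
vaddr = 93 = 0b1011101
  top 2 bits -> l1_idx = 2
  next 2 bits -> l2_idx = 3
  bottom 3 bits -> offset = 5

Answer: 2 3 5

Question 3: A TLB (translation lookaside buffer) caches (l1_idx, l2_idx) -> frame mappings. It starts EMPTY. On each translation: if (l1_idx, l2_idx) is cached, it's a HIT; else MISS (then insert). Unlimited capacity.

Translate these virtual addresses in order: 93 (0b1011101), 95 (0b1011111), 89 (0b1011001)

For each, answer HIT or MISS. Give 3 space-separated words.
Answer: MISS HIT HIT

Derivation:
vaddr=93: (2,3) not in TLB -> MISS, insert
vaddr=95: (2,3) in TLB -> HIT
vaddr=89: (2,3) in TLB -> HIT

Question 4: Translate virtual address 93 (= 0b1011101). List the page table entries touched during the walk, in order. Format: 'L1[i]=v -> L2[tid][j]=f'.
vaddr = 93 = 0b1011101
Split: l1_idx=2, l2_idx=3, offset=5

Answer: L1[2]=2 -> L2[2][3]=21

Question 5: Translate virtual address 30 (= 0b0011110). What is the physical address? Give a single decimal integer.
Answer: 566

Derivation:
vaddr = 30 = 0b0011110
Split: l1_idx=0, l2_idx=3, offset=6
L1[0] = 0
L2[0][3] = 70
paddr = 70 * 8 + 6 = 566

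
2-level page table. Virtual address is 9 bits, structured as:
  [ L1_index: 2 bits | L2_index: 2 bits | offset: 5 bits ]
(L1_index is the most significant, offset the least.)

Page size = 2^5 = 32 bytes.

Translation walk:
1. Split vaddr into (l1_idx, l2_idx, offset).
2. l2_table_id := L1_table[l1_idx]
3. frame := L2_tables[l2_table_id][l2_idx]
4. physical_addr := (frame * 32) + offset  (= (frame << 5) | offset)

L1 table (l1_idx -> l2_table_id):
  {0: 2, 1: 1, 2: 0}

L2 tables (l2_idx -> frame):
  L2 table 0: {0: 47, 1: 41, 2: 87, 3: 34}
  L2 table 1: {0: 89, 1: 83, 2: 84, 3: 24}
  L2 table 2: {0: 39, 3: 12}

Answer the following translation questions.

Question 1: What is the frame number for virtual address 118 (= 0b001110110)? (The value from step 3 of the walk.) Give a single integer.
vaddr = 118: l1_idx=0, l2_idx=3
L1[0] = 2; L2[2][3] = 12

Answer: 12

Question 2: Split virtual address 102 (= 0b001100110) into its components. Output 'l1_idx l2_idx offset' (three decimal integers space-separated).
Answer: 0 3 6

Derivation:
vaddr = 102 = 0b001100110
  top 2 bits -> l1_idx = 0
  next 2 bits -> l2_idx = 3
  bottom 5 bits -> offset = 6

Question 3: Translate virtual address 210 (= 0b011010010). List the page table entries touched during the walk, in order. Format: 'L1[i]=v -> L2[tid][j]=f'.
vaddr = 210 = 0b011010010
Split: l1_idx=1, l2_idx=2, offset=18

Answer: L1[1]=1 -> L2[1][2]=84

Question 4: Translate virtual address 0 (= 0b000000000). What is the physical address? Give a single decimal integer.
vaddr = 0 = 0b000000000
Split: l1_idx=0, l2_idx=0, offset=0
L1[0] = 2
L2[2][0] = 39
paddr = 39 * 32 + 0 = 1248

Answer: 1248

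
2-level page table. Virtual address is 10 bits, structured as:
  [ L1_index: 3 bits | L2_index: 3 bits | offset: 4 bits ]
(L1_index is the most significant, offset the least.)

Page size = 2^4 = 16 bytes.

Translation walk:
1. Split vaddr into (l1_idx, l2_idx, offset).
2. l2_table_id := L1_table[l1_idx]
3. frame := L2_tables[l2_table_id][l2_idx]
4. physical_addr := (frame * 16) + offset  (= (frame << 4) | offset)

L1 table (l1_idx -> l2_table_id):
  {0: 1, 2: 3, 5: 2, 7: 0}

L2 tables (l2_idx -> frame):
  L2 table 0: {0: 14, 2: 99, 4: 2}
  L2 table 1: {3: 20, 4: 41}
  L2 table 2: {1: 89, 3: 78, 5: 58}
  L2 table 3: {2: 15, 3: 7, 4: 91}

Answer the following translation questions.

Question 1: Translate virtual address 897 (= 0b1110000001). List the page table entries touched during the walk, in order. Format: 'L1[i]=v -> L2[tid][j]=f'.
vaddr = 897 = 0b1110000001
Split: l1_idx=7, l2_idx=0, offset=1

Answer: L1[7]=0 -> L2[0][0]=14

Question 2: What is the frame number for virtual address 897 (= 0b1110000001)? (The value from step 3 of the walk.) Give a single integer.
Answer: 14

Derivation:
vaddr = 897: l1_idx=7, l2_idx=0
L1[7] = 0; L2[0][0] = 14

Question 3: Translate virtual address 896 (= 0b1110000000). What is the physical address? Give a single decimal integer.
Answer: 224

Derivation:
vaddr = 896 = 0b1110000000
Split: l1_idx=7, l2_idx=0, offset=0
L1[7] = 0
L2[0][0] = 14
paddr = 14 * 16 + 0 = 224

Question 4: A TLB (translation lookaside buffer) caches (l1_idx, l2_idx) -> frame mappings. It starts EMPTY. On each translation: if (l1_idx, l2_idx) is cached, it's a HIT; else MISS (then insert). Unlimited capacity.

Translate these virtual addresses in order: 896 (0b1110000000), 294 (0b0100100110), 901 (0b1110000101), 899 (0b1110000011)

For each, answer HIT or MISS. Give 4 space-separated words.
vaddr=896: (7,0) not in TLB -> MISS, insert
vaddr=294: (2,2) not in TLB -> MISS, insert
vaddr=901: (7,0) in TLB -> HIT
vaddr=899: (7,0) in TLB -> HIT

Answer: MISS MISS HIT HIT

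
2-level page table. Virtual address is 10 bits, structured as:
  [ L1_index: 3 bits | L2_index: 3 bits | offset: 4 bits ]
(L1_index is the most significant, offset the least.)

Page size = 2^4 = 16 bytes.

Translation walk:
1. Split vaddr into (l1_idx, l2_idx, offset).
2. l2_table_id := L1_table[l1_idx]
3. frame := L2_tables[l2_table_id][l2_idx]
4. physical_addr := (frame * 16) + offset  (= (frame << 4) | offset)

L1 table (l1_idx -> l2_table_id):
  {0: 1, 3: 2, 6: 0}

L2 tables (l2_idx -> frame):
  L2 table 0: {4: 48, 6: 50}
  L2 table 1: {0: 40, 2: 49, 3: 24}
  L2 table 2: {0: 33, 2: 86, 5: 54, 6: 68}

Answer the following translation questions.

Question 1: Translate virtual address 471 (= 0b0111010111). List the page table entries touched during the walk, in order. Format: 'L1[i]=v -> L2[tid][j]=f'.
vaddr = 471 = 0b0111010111
Split: l1_idx=3, l2_idx=5, offset=7

Answer: L1[3]=2 -> L2[2][5]=54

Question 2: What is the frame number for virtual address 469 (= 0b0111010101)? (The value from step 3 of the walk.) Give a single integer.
vaddr = 469: l1_idx=3, l2_idx=5
L1[3] = 2; L2[2][5] = 54

Answer: 54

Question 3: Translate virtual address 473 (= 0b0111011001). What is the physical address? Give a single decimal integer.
vaddr = 473 = 0b0111011001
Split: l1_idx=3, l2_idx=5, offset=9
L1[3] = 2
L2[2][5] = 54
paddr = 54 * 16 + 9 = 873

Answer: 873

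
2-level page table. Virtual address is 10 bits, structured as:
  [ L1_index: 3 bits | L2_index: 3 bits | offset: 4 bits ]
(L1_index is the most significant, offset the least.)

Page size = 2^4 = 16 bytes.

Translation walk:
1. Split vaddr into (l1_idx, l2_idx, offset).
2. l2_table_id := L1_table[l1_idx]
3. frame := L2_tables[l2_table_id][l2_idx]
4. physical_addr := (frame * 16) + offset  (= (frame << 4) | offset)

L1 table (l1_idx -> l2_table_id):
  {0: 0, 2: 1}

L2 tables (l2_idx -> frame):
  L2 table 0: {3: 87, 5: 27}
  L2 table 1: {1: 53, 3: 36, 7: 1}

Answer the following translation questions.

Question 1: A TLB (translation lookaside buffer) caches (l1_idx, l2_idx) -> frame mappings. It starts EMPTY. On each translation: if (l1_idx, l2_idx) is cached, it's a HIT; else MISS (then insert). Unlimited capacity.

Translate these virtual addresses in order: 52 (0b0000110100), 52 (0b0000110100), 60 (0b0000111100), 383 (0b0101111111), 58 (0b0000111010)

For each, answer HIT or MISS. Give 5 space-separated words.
Answer: MISS HIT HIT MISS HIT

Derivation:
vaddr=52: (0,3) not in TLB -> MISS, insert
vaddr=52: (0,3) in TLB -> HIT
vaddr=60: (0,3) in TLB -> HIT
vaddr=383: (2,7) not in TLB -> MISS, insert
vaddr=58: (0,3) in TLB -> HIT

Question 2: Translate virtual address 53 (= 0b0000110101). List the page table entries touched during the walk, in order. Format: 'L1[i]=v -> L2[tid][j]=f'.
vaddr = 53 = 0b0000110101
Split: l1_idx=0, l2_idx=3, offset=5

Answer: L1[0]=0 -> L2[0][3]=87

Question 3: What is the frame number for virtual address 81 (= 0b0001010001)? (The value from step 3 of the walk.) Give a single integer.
Answer: 27

Derivation:
vaddr = 81: l1_idx=0, l2_idx=5
L1[0] = 0; L2[0][5] = 27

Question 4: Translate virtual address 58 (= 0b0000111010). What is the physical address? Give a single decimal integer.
Answer: 1402

Derivation:
vaddr = 58 = 0b0000111010
Split: l1_idx=0, l2_idx=3, offset=10
L1[0] = 0
L2[0][3] = 87
paddr = 87 * 16 + 10 = 1402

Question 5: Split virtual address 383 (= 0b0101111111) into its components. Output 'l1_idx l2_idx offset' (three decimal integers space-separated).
Answer: 2 7 15

Derivation:
vaddr = 383 = 0b0101111111
  top 3 bits -> l1_idx = 2
  next 3 bits -> l2_idx = 7
  bottom 4 bits -> offset = 15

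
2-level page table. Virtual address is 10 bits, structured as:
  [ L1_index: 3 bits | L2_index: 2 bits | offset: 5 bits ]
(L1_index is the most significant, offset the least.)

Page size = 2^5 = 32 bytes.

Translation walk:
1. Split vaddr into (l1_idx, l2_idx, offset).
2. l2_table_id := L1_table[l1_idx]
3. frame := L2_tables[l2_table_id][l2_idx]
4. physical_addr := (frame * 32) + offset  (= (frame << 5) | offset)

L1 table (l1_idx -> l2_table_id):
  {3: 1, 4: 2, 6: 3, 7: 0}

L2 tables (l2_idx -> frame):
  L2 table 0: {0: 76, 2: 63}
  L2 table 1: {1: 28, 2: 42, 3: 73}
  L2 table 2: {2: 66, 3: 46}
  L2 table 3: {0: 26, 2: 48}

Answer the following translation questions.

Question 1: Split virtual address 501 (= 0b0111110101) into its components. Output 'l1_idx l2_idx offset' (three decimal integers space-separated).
Answer: 3 3 21

Derivation:
vaddr = 501 = 0b0111110101
  top 3 bits -> l1_idx = 3
  next 2 bits -> l2_idx = 3
  bottom 5 bits -> offset = 21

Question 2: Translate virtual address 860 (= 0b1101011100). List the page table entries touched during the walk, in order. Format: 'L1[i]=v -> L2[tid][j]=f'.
Answer: L1[6]=3 -> L2[3][2]=48

Derivation:
vaddr = 860 = 0b1101011100
Split: l1_idx=6, l2_idx=2, offset=28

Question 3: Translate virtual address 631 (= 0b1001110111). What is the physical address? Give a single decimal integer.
vaddr = 631 = 0b1001110111
Split: l1_idx=4, l2_idx=3, offset=23
L1[4] = 2
L2[2][3] = 46
paddr = 46 * 32 + 23 = 1495

Answer: 1495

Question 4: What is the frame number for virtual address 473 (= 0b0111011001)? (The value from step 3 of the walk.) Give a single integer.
Answer: 42

Derivation:
vaddr = 473: l1_idx=3, l2_idx=2
L1[3] = 1; L2[1][2] = 42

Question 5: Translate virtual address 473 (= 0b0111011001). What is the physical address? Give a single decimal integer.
Answer: 1369

Derivation:
vaddr = 473 = 0b0111011001
Split: l1_idx=3, l2_idx=2, offset=25
L1[3] = 1
L2[1][2] = 42
paddr = 42 * 32 + 25 = 1369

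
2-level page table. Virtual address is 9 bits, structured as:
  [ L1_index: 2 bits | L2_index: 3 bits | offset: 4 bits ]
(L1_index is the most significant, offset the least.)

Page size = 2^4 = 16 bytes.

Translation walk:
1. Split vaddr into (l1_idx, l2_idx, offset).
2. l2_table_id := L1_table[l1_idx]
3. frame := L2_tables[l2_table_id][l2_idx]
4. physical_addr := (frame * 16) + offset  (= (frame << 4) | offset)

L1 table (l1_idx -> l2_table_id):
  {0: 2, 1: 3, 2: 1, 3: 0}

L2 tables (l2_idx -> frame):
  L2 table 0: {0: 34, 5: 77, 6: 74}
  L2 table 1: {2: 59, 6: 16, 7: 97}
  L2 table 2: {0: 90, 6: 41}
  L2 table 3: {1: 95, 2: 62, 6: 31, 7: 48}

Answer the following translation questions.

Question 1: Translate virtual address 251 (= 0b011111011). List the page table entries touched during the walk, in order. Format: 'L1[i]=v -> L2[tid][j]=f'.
vaddr = 251 = 0b011111011
Split: l1_idx=1, l2_idx=7, offset=11

Answer: L1[1]=3 -> L2[3][7]=48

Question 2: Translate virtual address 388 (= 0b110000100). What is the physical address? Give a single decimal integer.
Answer: 548

Derivation:
vaddr = 388 = 0b110000100
Split: l1_idx=3, l2_idx=0, offset=4
L1[3] = 0
L2[0][0] = 34
paddr = 34 * 16 + 4 = 548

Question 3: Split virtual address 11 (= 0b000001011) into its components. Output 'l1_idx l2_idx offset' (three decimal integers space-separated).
Answer: 0 0 11

Derivation:
vaddr = 11 = 0b000001011
  top 2 bits -> l1_idx = 0
  next 3 bits -> l2_idx = 0
  bottom 4 bits -> offset = 11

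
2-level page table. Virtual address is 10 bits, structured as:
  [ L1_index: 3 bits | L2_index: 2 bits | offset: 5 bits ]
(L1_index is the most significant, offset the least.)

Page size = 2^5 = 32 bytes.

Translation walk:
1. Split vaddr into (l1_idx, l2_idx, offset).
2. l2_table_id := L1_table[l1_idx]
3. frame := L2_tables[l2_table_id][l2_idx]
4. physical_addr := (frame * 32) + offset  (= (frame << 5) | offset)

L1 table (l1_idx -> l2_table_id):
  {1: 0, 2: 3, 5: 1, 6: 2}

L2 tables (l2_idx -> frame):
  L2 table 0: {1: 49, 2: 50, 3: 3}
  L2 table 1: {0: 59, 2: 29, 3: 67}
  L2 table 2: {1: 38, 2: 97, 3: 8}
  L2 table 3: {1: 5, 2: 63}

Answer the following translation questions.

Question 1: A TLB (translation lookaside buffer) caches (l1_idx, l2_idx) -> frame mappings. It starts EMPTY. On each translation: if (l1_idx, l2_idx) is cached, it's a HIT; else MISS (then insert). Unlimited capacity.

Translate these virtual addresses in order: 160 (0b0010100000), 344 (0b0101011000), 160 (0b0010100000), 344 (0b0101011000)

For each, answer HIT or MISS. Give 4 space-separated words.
Answer: MISS MISS HIT HIT

Derivation:
vaddr=160: (1,1) not in TLB -> MISS, insert
vaddr=344: (2,2) not in TLB -> MISS, insert
vaddr=160: (1,1) in TLB -> HIT
vaddr=344: (2,2) in TLB -> HIT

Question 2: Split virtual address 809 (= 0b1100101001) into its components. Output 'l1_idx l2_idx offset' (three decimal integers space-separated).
Answer: 6 1 9

Derivation:
vaddr = 809 = 0b1100101001
  top 3 bits -> l1_idx = 6
  next 2 bits -> l2_idx = 1
  bottom 5 bits -> offset = 9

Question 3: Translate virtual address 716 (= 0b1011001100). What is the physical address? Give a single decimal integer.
Answer: 940

Derivation:
vaddr = 716 = 0b1011001100
Split: l1_idx=5, l2_idx=2, offset=12
L1[5] = 1
L2[1][2] = 29
paddr = 29 * 32 + 12 = 940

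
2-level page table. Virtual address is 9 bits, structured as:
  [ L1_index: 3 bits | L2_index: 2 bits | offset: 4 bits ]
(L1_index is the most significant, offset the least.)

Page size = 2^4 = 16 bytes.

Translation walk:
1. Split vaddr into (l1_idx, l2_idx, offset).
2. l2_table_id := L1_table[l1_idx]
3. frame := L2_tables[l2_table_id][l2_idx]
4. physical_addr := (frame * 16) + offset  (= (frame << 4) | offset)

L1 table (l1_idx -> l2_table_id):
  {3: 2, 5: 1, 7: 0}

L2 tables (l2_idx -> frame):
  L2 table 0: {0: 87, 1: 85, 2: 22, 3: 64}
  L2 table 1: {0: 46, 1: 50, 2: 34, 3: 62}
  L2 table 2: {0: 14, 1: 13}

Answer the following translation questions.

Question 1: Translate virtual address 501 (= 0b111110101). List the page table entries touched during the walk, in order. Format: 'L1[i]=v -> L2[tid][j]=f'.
Answer: L1[7]=0 -> L2[0][3]=64

Derivation:
vaddr = 501 = 0b111110101
Split: l1_idx=7, l2_idx=3, offset=5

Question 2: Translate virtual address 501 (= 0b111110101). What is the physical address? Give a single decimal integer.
Answer: 1029

Derivation:
vaddr = 501 = 0b111110101
Split: l1_idx=7, l2_idx=3, offset=5
L1[7] = 0
L2[0][3] = 64
paddr = 64 * 16 + 5 = 1029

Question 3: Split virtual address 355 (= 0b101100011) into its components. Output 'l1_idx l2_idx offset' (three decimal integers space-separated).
Answer: 5 2 3

Derivation:
vaddr = 355 = 0b101100011
  top 3 bits -> l1_idx = 5
  next 2 bits -> l2_idx = 2
  bottom 4 bits -> offset = 3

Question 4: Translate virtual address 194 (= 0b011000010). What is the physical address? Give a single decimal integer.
Answer: 226

Derivation:
vaddr = 194 = 0b011000010
Split: l1_idx=3, l2_idx=0, offset=2
L1[3] = 2
L2[2][0] = 14
paddr = 14 * 16 + 2 = 226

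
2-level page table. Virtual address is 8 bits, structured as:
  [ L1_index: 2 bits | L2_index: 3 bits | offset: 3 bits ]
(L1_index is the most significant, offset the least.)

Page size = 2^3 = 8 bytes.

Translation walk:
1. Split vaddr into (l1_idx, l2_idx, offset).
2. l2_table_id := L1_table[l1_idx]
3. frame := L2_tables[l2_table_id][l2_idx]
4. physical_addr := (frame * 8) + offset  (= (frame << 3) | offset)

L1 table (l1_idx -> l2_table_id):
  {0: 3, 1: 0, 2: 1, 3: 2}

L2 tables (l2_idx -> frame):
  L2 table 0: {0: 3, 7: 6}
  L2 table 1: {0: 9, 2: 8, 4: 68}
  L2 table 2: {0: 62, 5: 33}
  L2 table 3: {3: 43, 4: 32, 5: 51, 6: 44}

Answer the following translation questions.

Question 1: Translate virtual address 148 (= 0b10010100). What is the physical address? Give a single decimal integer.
vaddr = 148 = 0b10010100
Split: l1_idx=2, l2_idx=2, offset=4
L1[2] = 1
L2[1][2] = 8
paddr = 8 * 8 + 4 = 68

Answer: 68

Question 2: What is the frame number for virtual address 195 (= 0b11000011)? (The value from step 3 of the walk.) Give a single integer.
Answer: 62

Derivation:
vaddr = 195: l1_idx=3, l2_idx=0
L1[3] = 2; L2[2][0] = 62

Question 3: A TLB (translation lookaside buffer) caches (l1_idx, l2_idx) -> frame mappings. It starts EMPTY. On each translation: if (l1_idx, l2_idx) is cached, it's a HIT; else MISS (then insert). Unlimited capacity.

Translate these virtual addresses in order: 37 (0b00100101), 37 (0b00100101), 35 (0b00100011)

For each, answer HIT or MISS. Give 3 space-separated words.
Answer: MISS HIT HIT

Derivation:
vaddr=37: (0,4) not in TLB -> MISS, insert
vaddr=37: (0,4) in TLB -> HIT
vaddr=35: (0,4) in TLB -> HIT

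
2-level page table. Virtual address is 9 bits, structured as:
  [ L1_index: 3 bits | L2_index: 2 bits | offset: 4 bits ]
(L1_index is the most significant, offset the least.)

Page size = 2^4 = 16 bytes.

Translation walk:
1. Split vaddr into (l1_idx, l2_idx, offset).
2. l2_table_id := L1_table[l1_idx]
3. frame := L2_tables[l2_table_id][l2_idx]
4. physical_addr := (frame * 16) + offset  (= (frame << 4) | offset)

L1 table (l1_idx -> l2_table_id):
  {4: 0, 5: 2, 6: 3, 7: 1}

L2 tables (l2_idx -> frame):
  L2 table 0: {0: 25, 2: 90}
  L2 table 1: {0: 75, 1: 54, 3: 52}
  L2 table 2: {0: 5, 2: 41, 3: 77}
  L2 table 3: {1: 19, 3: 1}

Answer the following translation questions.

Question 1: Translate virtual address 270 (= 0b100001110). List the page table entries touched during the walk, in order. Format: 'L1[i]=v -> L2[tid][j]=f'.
Answer: L1[4]=0 -> L2[0][0]=25

Derivation:
vaddr = 270 = 0b100001110
Split: l1_idx=4, l2_idx=0, offset=14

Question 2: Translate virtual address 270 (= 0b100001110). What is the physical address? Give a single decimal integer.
Answer: 414

Derivation:
vaddr = 270 = 0b100001110
Split: l1_idx=4, l2_idx=0, offset=14
L1[4] = 0
L2[0][0] = 25
paddr = 25 * 16 + 14 = 414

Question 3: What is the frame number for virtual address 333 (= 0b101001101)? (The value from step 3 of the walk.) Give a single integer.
vaddr = 333: l1_idx=5, l2_idx=0
L1[5] = 2; L2[2][0] = 5

Answer: 5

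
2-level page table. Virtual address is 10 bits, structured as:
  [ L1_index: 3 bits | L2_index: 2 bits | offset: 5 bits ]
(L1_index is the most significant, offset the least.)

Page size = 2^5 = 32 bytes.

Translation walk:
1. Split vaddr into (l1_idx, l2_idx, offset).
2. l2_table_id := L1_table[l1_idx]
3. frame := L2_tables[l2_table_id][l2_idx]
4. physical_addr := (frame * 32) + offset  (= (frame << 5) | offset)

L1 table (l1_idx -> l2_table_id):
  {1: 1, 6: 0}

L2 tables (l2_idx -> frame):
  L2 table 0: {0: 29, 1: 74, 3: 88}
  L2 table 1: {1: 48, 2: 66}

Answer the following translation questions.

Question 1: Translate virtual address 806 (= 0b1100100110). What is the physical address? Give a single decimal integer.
vaddr = 806 = 0b1100100110
Split: l1_idx=6, l2_idx=1, offset=6
L1[6] = 0
L2[0][1] = 74
paddr = 74 * 32 + 6 = 2374

Answer: 2374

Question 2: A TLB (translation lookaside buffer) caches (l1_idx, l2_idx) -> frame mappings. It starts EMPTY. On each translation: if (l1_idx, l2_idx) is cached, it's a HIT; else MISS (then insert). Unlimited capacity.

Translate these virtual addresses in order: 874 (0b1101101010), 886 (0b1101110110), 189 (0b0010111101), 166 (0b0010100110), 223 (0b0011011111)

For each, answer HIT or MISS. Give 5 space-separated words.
Answer: MISS HIT MISS HIT MISS

Derivation:
vaddr=874: (6,3) not in TLB -> MISS, insert
vaddr=886: (6,3) in TLB -> HIT
vaddr=189: (1,1) not in TLB -> MISS, insert
vaddr=166: (1,1) in TLB -> HIT
vaddr=223: (1,2) not in TLB -> MISS, insert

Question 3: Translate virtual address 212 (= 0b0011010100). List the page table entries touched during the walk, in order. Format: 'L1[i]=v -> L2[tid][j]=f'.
vaddr = 212 = 0b0011010100
Split: l1_idx=1, l2_idx=2, offset=20

Answer: L1[1]=1 -> L2[1][2]=66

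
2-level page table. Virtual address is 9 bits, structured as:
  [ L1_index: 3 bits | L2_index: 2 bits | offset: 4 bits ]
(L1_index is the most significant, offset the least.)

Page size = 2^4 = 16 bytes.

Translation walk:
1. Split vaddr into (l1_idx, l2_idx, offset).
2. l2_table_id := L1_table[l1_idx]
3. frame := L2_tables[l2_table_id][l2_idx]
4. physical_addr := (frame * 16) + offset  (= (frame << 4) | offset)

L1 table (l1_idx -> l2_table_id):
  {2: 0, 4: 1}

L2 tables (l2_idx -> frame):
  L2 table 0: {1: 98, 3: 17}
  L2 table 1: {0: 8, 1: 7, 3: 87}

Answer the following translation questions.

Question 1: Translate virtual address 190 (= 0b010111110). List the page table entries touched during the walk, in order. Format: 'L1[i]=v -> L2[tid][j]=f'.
vaddr = 190 = 0b010111110
Split: l1_idx=2, l2_idx=3, offset=14

Answer: L1[2]=0 -> L2[0][3]=17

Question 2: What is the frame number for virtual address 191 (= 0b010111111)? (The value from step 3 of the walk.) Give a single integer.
vaddr = 191: l1_idx=2, l2_idx=3
L1[2] = 0; L2[0][3] = 17

Answer: 17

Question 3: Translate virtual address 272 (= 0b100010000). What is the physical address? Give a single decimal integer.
vaddr = 272 = 0b100010000
Split: l1_idx=4, l2_idx=1, offset=0
L1[4] = 1
L2[1][1] = 7
paddr = 7 * 16 + 0 = 112

Answer: 112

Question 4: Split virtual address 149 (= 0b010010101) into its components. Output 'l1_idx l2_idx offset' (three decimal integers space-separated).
vaddr = 149 = 0b010010101
  top 3 bits -> l1_idx = 2
  next 2 bits -> l2_idx = 1
  bottom 4 bits -> offset = 5

Answer: 2 1 5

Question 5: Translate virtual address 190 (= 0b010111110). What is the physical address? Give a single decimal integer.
Answer: 286

Derivation:
vaddr = 190 = 0b010111110
Split: l1_idx=2, l2_idx=3, offset=14
L1[2] = 0
L2[0][3] = 17
paddr = 17 * 16 + 14 = 286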